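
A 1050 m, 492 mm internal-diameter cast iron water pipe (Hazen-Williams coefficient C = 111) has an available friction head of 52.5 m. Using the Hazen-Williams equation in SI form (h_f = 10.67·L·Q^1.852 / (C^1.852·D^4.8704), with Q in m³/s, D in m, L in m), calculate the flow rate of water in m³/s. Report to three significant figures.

Q ≈ 0.950 m³/s

Rearranging: Q = [h_f·C^1.852·D^4.8704 / (10.67·L)]^(1/1.852)
Q = [52.5·111^1.852·0.492^4.8704 / (10.67·1050)]^0.540 = 0.9497 m³/s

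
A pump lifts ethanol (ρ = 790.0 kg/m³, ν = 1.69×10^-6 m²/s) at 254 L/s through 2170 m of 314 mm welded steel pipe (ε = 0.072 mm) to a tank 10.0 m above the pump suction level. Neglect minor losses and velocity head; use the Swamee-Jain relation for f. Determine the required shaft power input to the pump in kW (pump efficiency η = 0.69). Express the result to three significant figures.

V = 4Q/(πD²) = 3.280 m/s; Re = 6.09×10^5; ε/D = 2.29×10^-4; f = 0.01554
h_f = f(L/D)V²/2g = 58.91 m
Total head H = z + h_f = 10.0 + 58.91 = 68.91 m
P_hyd = ρgQH = 790.0·9.81·0.254·68.91 = 135.6 kW
P_shaft = P_hyd/η = 135.6/0.69 = 196.6 kW

P_shaft ≈ 197 kW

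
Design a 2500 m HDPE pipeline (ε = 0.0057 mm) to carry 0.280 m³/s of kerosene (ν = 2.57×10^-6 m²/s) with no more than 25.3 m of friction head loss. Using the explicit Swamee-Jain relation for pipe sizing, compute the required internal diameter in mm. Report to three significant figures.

D ≈ 396 mm

Swamee-Jain (Type III): D = 0.66·[ε^1.25·(LQ²/(gh_f))^4.75 + ν·Q^9.4·(L/(gh_f))^5.2]^0.04
LQ²/(gh_f) = 0.7897; L/(gh_f) = 10.07
Term 1 = ε^1.25·(…)^4.75 = 9.07×10^-8; Term 2 = ν·Q^9.4·(…)^5.2 = 2.69×10^-6
D = 0.66·(9.07×10^-8 + 2.69×10^-6)^0.04 = 0.3956 m = 396 mm
Check: V = 2.28 m/s, Re = 3.51×10^5, f = 0.01415, h_f = 23.6 m ≈ 25.3 m ✓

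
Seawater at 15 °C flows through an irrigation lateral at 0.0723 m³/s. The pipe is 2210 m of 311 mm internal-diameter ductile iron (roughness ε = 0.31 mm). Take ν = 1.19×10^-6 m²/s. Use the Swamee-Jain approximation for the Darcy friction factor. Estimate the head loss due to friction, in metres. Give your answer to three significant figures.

V = 4Q/(πD²) = 4·0.0723/(π·0.311²) = 0.9518 m/s
Re = VD/ν = 0.9518·0.311/1.19×10^-6 = 2.49×10^5 → turbulent
ε/D = 0.31/311 = 9.97×10^-4
Swamee-Jain: f = 0.02092
h_f = f(L/D)V²/(2g) = 0.02092·(2210/0.311)·0.9518²/(2·9.81) = 6.864 m

h_f ≈ 6.86 m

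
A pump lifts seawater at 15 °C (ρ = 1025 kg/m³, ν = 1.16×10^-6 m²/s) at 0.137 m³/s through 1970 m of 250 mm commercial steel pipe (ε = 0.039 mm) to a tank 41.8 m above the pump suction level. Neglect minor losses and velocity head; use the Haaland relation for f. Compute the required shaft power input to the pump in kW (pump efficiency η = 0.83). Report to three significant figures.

P_shaft ≈ 145 kW

V = 4Q/(πD²) = 2.791 m/s; Re = 6.01×10^5; ε/D = 1.56×10^-4; f = 0.01462
h_f = f(L/D)V²/2g = 45.73 m
Total head H = z + h_f = 41.8 + 45.73 = 87.53 m
P_hyd = ρgQH = 1025·9.81·0.137·87.53 = 120.6 kW
P_shaft = P_hyd/η = 120.6/0.83 = 145.3 kW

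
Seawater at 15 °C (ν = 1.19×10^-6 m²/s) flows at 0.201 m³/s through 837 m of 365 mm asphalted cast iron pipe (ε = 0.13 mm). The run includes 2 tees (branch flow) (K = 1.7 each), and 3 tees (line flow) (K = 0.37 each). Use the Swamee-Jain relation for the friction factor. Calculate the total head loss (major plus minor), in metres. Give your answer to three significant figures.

H_L ≈ 8.03 m

V = 4Q/(πD²) = 1.921 m/s; V²/2g = 0.1881 m
Re = 5.89×10^5, ε/D = 3.56×10^-4 → f = 0.01664 (Swamee-Jain)
Major: h_f = f(L/D)·V²/2g = 0.01664·2293·0.1881 = 7.177 m
Minor: ΣK = 4.51; h_m = ΣK·V²/2g = 0.8482 m
Total H_L = 7.177 + 0.8482 = 8.025 m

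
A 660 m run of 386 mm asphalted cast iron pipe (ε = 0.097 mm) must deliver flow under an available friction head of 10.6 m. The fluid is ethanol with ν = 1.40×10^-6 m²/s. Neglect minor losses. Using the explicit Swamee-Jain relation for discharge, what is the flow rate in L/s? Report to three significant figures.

Swamee-Jain (Type II): Q = -0.965·√(gD⁵h_f/L)·ln[ε/(3.7D) + √(3.17ν²L/(gD³h_f))]
√(gD⁵h_f/L) = √(9.81·0.386⁵·10.6/660) = 0.03674
ε/(3.7D) = 6.79×10^-5; √(3.17ν²L/(gD³h_f)) = 2.62×10^-5
Q = -0.965·0.03674·ln(9.410×10^-5) = 0.3287 m³/s
Check: V = 2.81 m/s, Re = 7.75×10^5, f = 0.01551, h_f = 10.7 m ≈ 10.6 m ✓

Q ≈ 329 L/s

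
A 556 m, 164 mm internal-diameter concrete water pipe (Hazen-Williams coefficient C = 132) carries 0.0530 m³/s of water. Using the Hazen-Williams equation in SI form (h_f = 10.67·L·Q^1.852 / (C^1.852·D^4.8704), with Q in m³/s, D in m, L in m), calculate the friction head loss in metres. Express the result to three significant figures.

h_f ≈ 20.3 m

h_f = 10.67·556·0.0530^1.852 / (132^1.852·0.164^4.8704) = 20.29 m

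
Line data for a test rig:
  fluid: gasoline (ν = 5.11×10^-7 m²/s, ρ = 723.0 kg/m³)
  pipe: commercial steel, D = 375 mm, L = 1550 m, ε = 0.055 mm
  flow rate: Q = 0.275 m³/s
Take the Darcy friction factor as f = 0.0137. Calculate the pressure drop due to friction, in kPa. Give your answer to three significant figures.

Δp ≈ 127 kPa

V = 4Q/(πD²) = 4·0.275/(π·0.375²) = 2.490 m/s
h_f = f(L/D)V²/(2g) = 0.01370·(1550/0.375)·2.490²/(2·9.81) = 17.89 m
Δp = ρg·h_f = 723.0·9.81·17.89 = 126.9 kPa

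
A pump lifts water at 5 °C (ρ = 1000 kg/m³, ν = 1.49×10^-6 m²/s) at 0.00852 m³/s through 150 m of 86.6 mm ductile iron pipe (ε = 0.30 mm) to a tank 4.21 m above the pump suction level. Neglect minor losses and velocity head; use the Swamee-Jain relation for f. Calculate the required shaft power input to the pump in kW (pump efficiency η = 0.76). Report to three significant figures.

P_shaft ≈ 1.05 kW

V = 4Q/(πD²) = 1.446 m/s; Re = 8.41×10^4; ε/D = 0.00346; f = 0.02893
h_f = f(L/D)V²/2g = 5.343 m
Total head H = z + h_f = 4.21 + 5.343 = 9.553 m
P_hyd = ρgQH = 1000·9.81·0.00852·9.553 = 0.7984 kW
P_shaft = P_hyd/η = 0.7984/0.76 = 1.051 kW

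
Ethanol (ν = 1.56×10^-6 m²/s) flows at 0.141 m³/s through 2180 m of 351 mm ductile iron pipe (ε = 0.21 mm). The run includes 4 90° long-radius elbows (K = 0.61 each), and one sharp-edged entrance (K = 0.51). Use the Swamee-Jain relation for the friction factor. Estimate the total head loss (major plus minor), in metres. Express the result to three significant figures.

H_L ≈ 12.9 m

V = 4Q/(πD²) = 1.457 m/s; V²/2g = 0.1082 m
Re = 3.28×10^5, ε/D = 5.98×10^-4 → f = 0.01877 (Swamee-Jain)
Major: h_f = f(L/D)·V²/2g = 0.01877·6211·0.1082 = 12.62 m
Minor: ΣK = 2.95; h_m = ΣK·V²/2g = 0.3193 m
Total H_L = 12.62 + 0.3193 = 12.94 m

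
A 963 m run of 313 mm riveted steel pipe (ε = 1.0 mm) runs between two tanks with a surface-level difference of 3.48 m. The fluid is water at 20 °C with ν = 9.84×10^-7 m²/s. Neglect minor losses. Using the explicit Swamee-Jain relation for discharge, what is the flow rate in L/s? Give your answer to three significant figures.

Swamee-Jain (Type II): Q = -0.965·√(gD⁵h_f/L)·ln[ε/(3.7D) + √(3.17ν²L/(gD³h_f))]
√(gD⁵h_f/L) = √(9.81·0.313⁵·3.48/963) = 0.01032
ε/(3.7D) = 8.63×10^-4; √(3.17ν²L/(gD³h_f)) = 5.31×10^-5
Q = -0.965·0.01032·ln(9.166×10^-4) = 0.06966 m³/s
Check: V = 0.905 m/s, Re = 2.88×10^5, f = 0.02723, h_f = 3.50 m ≈ 3.48 m ✓

Q ≈ 69.7 L/s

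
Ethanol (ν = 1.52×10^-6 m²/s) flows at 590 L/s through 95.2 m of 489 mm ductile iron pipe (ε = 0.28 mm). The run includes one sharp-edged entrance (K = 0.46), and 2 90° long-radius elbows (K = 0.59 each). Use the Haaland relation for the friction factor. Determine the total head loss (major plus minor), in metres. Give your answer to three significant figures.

V = 4Q/(πD²) = 3.142 m/s; V²/2g = 0.5030 m
Re = 1.01×10^6, ε/D = 5.73×10^-4 → f = 0.01765 (Haaland)
Major: h_f = f(L/D)·V²/2g = 0.01765·194.7·0.5030 = 1.728 m
Minor: ΣK = 1.64; h_m = ΣK·V²/2g = 0.8250 m
Total H_L = 1.728 + 0.8250 = 2.553 m

H_L ≈ 2.55 m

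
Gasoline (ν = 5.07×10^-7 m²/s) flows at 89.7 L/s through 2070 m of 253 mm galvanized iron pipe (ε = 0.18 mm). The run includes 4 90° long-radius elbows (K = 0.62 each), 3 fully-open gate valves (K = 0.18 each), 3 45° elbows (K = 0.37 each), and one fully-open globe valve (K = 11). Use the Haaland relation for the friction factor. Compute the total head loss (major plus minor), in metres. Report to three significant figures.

H_L ≈ 27.0 m

V = 4Q/(πD²) = 1.784 m/s; V²/2g = 0.1623 m
Re = 8.90×10^5, ε/D = 7.11×10^-4 → f = 0.01852 (Haaland)
Major: h_f = f(L/D)·V²/2g = 0.01852·8182·0.1623 = 24.59 m
Minor: ΣK = 15.1; h_m = ΣK·V²/2g = 2.455 m
Total H_L = 24.59 + 2.455 = 27.04 m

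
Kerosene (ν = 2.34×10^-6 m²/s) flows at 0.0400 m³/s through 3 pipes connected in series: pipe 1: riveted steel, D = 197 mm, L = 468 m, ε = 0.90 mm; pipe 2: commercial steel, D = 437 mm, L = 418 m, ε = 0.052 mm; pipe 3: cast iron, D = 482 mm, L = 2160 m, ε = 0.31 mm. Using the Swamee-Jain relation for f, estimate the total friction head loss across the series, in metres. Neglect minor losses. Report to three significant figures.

Pipe 1: V = 1.312 m/s, Re = 1.10×10^5, ε/D = 0.00457, f = 0.03070, h_1 = f(L/D)V²/2g = 6.402 m
Pipe 2: V = 0.2667 m/s, Re = 4.98×10^4, ε/D = 1.19×10^-4, f = 0.02126, h_2 = f(L/D)V²/2g = 0.07371 m
Pipe 3: V = 0.2192 m/s, Re = 4.52×10^4, ε/D = 6.43×10^-4, f = 0.02347, h_3 = f(L/D)V²/2g = 0.2576 m
Series → Q common, losses add: H = Σh = 6.733 m

H ≈ 6.73 m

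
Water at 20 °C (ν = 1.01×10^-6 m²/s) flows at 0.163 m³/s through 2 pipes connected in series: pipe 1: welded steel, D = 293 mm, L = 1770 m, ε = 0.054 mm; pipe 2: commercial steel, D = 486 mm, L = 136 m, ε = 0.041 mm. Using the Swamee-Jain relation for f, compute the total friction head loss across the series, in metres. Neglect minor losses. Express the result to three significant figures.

H ≈ 27.1 m

Pipe 1: V = 2.417 m/s, Re = 7.01×10^5, ε/D = 1.84×10^-4, f = 0.01494, h_1 = f(L/D)V²/2g = 26.89 m
Pipe 2: V = 0.8787 m/s, Re = 4.23×10^5, ε/D = 8.44×10^-5, f = 0.01458, h_2 = f(L/D)V²/2g = 0.1606 m
Series → Q common, losses add: H = Σh = 27.05 m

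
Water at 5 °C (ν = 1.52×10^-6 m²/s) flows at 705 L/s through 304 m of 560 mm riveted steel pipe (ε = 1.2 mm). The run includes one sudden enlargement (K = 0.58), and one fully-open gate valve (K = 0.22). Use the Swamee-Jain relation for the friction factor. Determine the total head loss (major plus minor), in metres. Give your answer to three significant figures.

H_L ≈ 5.80 m

V = 4Q/(πD²) = 2.862 m/s; V²/2g = 0.4176 m
Re = 1.05×10^6, ε/D = 0.00214 → f = 0.02409 (Swamee-Jain)
Major: h_f = f(L/D)·V²/2g = 0.02409·542.9·0.4176 = 5.462 m
Minor: ΣK = 0.800; h_m = ΣK·V²/2g = 0.3341 m
Total H_L = 5.462 + 0.3341 = 5.796 m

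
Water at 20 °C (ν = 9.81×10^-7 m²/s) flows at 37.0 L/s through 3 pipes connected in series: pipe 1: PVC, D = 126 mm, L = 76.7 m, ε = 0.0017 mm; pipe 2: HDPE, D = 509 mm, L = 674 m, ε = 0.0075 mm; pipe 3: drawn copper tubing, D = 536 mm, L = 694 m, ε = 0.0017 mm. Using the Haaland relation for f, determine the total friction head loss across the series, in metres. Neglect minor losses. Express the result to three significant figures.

Pipe 1: V = 2.967 m/s, Re = 3.81×10^5, ε/D = 1.35×10^-5, f = 0.01385, h_1 = f(L/D)V²/2g = 3.784 m
Pipe 2: V = 0.1818 m/s, Re = 9.43×10^4, ε/D = 1.47×10^-5, f = 0.01810, h_2 = f(L/D)V²/2g = 0.04038 m
Pipe 3: V = 0.1640 m/s, Re = 8.96×10^4, ε/D = 3.17×10^-6, f = 0.01825, h_3 = f(L/D)V²/2g = 0.03238 m
Series → Q common, losses add: H = Σh = 3.856 m

H ≈ 3.86 m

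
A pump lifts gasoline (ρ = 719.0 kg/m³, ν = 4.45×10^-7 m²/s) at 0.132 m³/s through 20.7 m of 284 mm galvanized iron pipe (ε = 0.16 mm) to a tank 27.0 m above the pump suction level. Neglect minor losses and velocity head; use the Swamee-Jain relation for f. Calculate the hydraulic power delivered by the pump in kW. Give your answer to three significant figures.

V = 4Q/(πD²) = 2.084 m/s; Re = 1.33×10^6; ε/D = 5.63×10^-4; f = 0.01759
h_f = f(L/D)V²/2g = 0.2838 m
Total head H = z + h_f = 27.0 + 0.2838 = 27.28 m
P_hyd = ρgQH = 719.0·9.81·0.132·27.28 = 25.40 kW

P_hyd ≈ 25.4 kW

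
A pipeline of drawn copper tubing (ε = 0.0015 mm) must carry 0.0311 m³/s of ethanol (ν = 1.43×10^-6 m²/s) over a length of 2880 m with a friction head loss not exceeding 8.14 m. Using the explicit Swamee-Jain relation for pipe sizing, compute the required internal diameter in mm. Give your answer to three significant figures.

Swamee-Jain (Type III): D = 0.66·[ε^1.25·(LQ²/(gh_f))^4.75 + ν·Q^9.4·(L/(gh_f))^5.2]^0.04
LQ²/(gh_f) = 0.03488; L/(gh_f) = 36.07
Term 1 = ε^1.25·(…)^4.75 = 6.27×10^-15; Term 2 = ν·Q^9.4·(…)^5.2 = 1.21×10^-12
D = 0.66·(6.27×10^-15 + 1.21×10^-12)^0.04 = 0.2203 m = 220 mm
Check: V = 0.816 m/s, Re = 1.26×10^5, f = 0.01709, h_f = 7.58 m ≈ 8.14 m ✓

D ≈ 220 mm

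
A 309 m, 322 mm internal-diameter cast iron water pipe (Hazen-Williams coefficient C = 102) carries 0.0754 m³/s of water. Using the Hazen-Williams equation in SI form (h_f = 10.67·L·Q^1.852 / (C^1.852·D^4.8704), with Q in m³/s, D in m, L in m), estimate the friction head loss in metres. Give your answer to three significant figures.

h_f = 10.67·309·0.0754^1.852 / (102^1.852·0.322^4.8704) = 1.306 m

h_f ≈ 1.31 m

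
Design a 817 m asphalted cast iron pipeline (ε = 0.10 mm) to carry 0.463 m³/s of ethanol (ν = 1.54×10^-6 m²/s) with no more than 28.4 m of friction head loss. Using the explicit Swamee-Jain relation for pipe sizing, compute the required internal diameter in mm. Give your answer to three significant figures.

D ≈ 385 mm

Swamee-Jain (Type III): D = 0.66·[ε^1.25·(LQ²/(gh_f))^4.75 + ν·Q^9.4·(L/(gh_f))^5.2]^0.04
LQ²/(gh_f) = 0.6286; L/(gh_f) = 2.932
Term 1 = ε^1.25·(…)^4.75 = 1.10×10^-6; Term 2 = ν·Q^9.4·(…)^5.2 = 2.98×10^-7
D = 0.66·(1.10×10^-6 + 2.98×10^-7)^0.04 = 0.3849 m = 385 mm
Check: V = 3.98 m/s, Re = 9.94×10^5, f = 0.01539, h_f = 26.3 m ≈ 28.4 m ✓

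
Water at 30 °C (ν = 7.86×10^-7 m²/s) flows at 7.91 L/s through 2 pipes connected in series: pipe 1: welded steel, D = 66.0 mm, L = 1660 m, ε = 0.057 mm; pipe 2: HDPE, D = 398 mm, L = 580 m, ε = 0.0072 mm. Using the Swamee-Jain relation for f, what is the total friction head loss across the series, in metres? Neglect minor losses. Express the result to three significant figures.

Pipe 1: V = 2.312 m/s, Re = 1.94×10^5, ε/D = 8.64×10^-4, f = 0.02068, h_1 = f(L/D)V²/2g = 141.7 m
Pipe 2: V = 0.06358 m/s, Re = 3.22×10^4, ε/D = 1.81×10^-5, f = 0.02304, h_2 = f(L/D)V²/2g = 0.006918 m
Series → Q common, losses add: H = Σh = 141.7 m

H ≈ 142 m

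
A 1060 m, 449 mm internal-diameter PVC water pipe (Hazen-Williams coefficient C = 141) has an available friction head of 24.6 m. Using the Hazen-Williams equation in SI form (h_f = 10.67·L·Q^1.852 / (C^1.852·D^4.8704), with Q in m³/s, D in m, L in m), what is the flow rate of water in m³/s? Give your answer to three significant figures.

Rearranging: Q = [h_f·C^1.852·D^4.8704 / (10.67·L)]^(1/1.852)
Q = [24.6·141^1.852·0.449^4.8704 / (10.67·1060)]^0.540 = 0.6267 m³/s

Q ≈ 0.627 m³/s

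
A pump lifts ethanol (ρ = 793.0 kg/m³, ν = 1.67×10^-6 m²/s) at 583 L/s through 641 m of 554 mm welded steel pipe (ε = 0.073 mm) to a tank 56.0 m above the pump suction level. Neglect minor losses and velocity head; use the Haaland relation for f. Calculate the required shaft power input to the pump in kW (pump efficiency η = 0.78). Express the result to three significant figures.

V = 4Q/(πD²) = 2.419 m/s; Re = 8.02×10^5; ε/D = 1.32×10^-4; f = 0.01400
h_f = f(L/D)V²/2g = 4.828 m
Total head H = z + h_f = 56.0 + 4.828 = 60.83 m
P_hyd = ρgQH = 793.0·9.81·0.583·60.83 = 275.9 kW
P_shaft = P_hyd/η = 275.9/0.78 = 353.7 kW

P_shaft ≈ 354 kW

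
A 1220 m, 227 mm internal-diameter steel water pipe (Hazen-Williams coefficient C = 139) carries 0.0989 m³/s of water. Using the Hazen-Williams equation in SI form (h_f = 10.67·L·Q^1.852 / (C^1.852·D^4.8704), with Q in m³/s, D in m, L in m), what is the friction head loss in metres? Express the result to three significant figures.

h_f ≈ 26.4 m

h_f = 10.67·1220·0.0989^1.852 / (139^1.852·0.227^4.8704) = 26.37 m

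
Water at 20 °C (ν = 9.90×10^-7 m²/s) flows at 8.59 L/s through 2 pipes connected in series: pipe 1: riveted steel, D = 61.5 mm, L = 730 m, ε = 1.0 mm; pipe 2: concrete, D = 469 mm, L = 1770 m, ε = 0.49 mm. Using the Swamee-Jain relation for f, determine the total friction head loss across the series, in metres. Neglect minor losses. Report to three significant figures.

H ≈ 230 m

Pipe 1: V = 2.892 m/s, Re = 1.80×10^5, ε/D = 0.0163, f = 0.04540, h_1 = f(L/D)V²/2g = 229.7 m
Pipe 2: V = 0.04972 m/s, Re = 2.36×10^4, ε/D = 0.00104, f = 0.02736, h_2 = f(L/D)V²/2g = 0.01301 m
Series → Q common, losses add: H = Σh = 229.7 m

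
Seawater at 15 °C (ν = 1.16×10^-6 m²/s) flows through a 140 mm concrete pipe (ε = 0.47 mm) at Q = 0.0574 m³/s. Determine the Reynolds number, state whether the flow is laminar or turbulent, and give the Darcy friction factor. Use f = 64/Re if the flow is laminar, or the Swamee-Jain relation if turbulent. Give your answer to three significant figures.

Re ≈ 4.50×10^5; turbulent; f ≈ 0.0274

V = 4Q/(πD²) = 3.729 m/s
Re = VD/ν = 3.729·0.140/1.16×10^-6 = 4.50×10^5
Re > 4000 → turbulent; ε/D = 0.00336
Swamee-Jain: f = 0.02740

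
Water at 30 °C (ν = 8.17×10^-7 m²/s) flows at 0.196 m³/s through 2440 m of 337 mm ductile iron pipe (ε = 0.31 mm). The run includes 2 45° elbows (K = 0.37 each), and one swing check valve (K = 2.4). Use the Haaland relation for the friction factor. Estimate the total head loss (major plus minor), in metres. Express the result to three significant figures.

V = 4Q/(πD²) = 2.197 m/s; V²/2g = 0.2461 m
Re = 9.06×10^5, ε/D = 9.20×10^-4 → f = 0.01959 (Haaland)
Major: h_f = f(L/D)·V²/2g = 0.01959·7240·0.2461 = 34.91 m
Minor: ΣK = 3.14; h_m = ΣK·V²/2g = 0.7728 m
Total H_L = 34.91 + 0.7728 = 35.68 m

H_L ≈ 35.7 m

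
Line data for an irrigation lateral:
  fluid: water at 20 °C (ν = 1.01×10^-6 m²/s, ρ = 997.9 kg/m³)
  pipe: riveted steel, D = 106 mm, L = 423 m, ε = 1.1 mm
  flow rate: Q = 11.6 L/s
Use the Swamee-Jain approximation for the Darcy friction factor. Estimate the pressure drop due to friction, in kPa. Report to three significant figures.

V = 4Q/(πD²) = 4·0.0116/(π·0.106²) = 1.314 m/s
Re = VD/ν = 1.314·0.106/1.01×10^-6 = 1.38×10^5 → turbulent
ε/D = 1.1/106 = 0.0104
Swamee-Jain: f = 0.03901
h_f = f(L/D)V²/(2g) = 0.03901·(423/0.106)·1.314²/(2·9.81) = 13.71 m
Δp = ρg·h_f = 997.9·9.81·13.71 = 134.2 kPa

Δp ≈ 134 kPa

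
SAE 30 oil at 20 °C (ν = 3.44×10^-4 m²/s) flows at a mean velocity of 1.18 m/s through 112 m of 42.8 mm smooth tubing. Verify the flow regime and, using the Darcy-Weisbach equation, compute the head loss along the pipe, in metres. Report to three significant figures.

Re = VD/ν = 1.18·0.04280/3.44×10^-4 = 147 → laminar (Re < 2300)
f = 64/Re = 0.4359
h_f = f(L/D)V²/(2g) = 0.4359·(112/0.04280)·1.18²/(2·9.81) = 80.96 m

h_f ≈ 81.0 m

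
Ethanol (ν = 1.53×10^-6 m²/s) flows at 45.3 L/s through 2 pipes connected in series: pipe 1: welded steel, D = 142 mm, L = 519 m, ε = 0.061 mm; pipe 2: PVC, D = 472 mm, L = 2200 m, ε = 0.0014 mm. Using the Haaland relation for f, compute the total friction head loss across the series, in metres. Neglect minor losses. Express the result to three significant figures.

Pipe 1: V = 2.860 m/s, Re = 2.65×10^5, ε/D = 4.30×10^-4, f = 0.01782, h_1 = f(L/D)V²/2g = 27.16 m
Pipe 2: V = 0.2589 m/s, Re = 7.99×10^4, ε/D = 2.97×10^-6, f = 0.01870, h_2 = f(L/D)V²/2g = 0.2978 m
Series → Q common, losses add: H = Σh = 27.45 m

H ≈ 27.5 m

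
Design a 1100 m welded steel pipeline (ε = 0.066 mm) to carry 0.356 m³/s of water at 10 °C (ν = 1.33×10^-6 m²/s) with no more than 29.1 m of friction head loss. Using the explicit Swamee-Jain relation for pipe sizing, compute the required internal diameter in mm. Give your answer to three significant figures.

D ≈ 361 mm

Swamee-Jain (Type III): D = 0.66·[ε^1.25·(LQ²/(gh_f))^4.75 + ν·Q^9.4·(L/(gh_f))^5.2]^0.04
LQ²/(gh_f) = 0.4883; L/(gh_f) = 3.853
Term 1 = ε^1.25·(…)^4.75 = 1.98×10^-7; Term 2 = ν·Q^9.4·(…)^5.2 = 8.99×10^-8
D = 0.66·(1.98×10^-7 + 8.99×10^-8)^0.04 = 0.3613 m = 361 mm
Check: V = 3.47 m/s, Re = 9.43×10^5, f = 0.01463, h_f = 27.4 m ≈ 29.1 m ✓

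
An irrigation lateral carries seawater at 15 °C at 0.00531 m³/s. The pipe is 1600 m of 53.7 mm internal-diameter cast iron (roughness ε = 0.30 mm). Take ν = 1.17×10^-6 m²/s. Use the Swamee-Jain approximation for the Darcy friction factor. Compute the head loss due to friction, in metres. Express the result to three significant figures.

V = 4Q/(πD²) = 4·0.00531/(π·0.0537²) = 2.345 m/s
Re = VD/ν = 2.345·0.0537/1.17×10^-6 = 1.08×10^5 → turbulent
ε/D = 0.30/53.7 = 0.00559
Swamee-Jain: f = 0.03247
h_f = f(L/D)V²/(2g) = 0.03247·(1600/0.0537)·2.345²/(2·9.81) = 271.1 m

h_f ≈ 271 m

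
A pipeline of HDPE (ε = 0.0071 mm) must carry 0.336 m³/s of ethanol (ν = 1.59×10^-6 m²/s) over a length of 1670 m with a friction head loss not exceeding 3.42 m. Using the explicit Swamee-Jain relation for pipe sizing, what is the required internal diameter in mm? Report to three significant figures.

Swamee-Jain (Type III): D = 0.66·[ε^1.25·(LQ²/(gh_f))^4.75 + ν·Q^9.4·(L/(gh_f))^5.2]^0.04
LQ²/(gh_f) = 5.620; L/(gh_f) = 49.78
Term 1 = ε^1.25·(…)^4.75 = 0.00133; Term 2 = ν·Q^9.4·(…)^5.2 = 0.0375
D = 0.66·(0.00133 + 0.0375)^0.04 = 0.5796 m = 580 mm
Check: V = 1.27 m/s, Re = 4.64×10^5, f = 0.01345, h_f = 3.21 m ≈ 3.42 m ✓

D ≈ 580 mm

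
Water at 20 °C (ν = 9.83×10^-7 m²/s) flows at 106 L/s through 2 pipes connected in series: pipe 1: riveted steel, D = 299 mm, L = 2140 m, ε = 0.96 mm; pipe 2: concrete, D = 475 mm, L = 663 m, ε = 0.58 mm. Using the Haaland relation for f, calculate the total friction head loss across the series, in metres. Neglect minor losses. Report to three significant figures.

H ≈ 23.0 m

Pipe 1: V = 1.510 m/s, Re = 4.59×10^5, ε/D = 0.00321, f = 0.02698, h_1 = f(L/D)V²/2g = 22.43 m
Pipe 2: V = 0.5982 m/s, Re = 2.89×10^5, ε/D = 0.00122, f = 0.02144, h_2 = f(L/D)V²/2g = 0.5457 m
Series → Q common, losses add: H = Σh = 22.97 m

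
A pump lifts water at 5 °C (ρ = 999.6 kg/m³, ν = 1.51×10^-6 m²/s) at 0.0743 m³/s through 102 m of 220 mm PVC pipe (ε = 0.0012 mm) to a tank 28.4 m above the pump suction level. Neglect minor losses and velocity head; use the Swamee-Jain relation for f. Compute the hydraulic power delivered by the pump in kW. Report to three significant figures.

V = 4Q/(πD²) = 1.955 m/s; Re = 2.85×10^5; ε/D = 5.45×10^-6; f = 0.01458
h_f = f(L/D)V²/2g = 1.316 m
Total head H = z + h_f = 28.4 + 1.316 = 29.72 m
P_hyd = ρgQH = 999.6·9.81·0.0743·29.72 = 21.65 kW

P_hyd ≈ 21.7 kW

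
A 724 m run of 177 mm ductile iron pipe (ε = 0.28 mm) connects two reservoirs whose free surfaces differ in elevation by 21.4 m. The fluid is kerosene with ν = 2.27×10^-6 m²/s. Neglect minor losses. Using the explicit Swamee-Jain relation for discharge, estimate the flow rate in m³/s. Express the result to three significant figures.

Q ≈ 0.0517 m³/s

Swamee-Jain (Type II): Q = -0.965·√(gD⁵h_f/L)·ln[ε/(3.7D) + √(3.17ν²L/(gD³h_f))]
√(gD⁵h_f/L) = √(9.81·0.177⁵·21.4/724) = 0.007097
ε/(3.7D) = 4.28×10^-4; √(3.17ν²L/(gD³h_f)) = 1.01×10^-4
Q = -0.965·0.007097·ln(5.283×10^-4) = 0.05168 m³/s
Check: V = 2.10 m/s, Re = 1.64×10^5, f = 0.02346, h_f = 21.6 m ≈ 21.4 m ✓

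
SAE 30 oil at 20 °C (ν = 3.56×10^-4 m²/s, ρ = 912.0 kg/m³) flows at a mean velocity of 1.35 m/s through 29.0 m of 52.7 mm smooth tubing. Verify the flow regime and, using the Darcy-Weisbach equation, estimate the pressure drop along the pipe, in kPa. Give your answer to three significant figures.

Re = VD/ν = 1.35·0.05270/3.56×10^-4 = 200 → laminar (Re < 2300)
f = 64/Re = 0.3202
h_f = f(L/D)V²/(2g) = 0.3202·(29.0/0.05270)·1.35²/(2·9.81) = 16.37 m
Δp = ρg·h_f = 912.0·9.81·16.37 = 146.5 kPa

Δp ≈ 146 kPa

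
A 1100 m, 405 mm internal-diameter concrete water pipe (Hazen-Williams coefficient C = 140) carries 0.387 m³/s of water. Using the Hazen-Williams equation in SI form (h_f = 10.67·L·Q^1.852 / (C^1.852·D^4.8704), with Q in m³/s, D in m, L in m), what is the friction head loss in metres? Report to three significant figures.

h_f = 10.67·1100·0.387^1.852 / (140^1.852·0.405^4.8704) = 17.51 m

h_f ≈ 17.5 m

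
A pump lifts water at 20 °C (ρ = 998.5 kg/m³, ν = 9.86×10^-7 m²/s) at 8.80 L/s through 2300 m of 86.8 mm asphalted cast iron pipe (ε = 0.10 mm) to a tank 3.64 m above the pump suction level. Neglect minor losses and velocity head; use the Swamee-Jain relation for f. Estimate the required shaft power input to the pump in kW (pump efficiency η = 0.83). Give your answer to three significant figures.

P_shaft ≈ 7.32 kW

V = 4Q/(πD²) = 1.487 m/s; Re = 1.31×10^5; ε/D = 0.00115; f = 0.02237
h_f = f(L/D)V²/2g = 66.81 m
Total head H = z + h_f = 3.64 + 66.81 = 70.45 m
P_hyd = ρgQH = 998.5·9.81·0.00880·70.45 = 6.073 kW
P_shaft = P_hyd/η = 6.073/0.83 = 7.317 kW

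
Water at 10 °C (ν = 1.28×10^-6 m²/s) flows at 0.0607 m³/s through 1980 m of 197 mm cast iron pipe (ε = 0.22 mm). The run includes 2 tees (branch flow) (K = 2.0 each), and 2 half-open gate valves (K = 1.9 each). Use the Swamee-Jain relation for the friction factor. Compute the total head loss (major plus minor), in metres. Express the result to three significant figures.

H_L ≈ 44.6 m

V = 4Q/(πD²) = 1.991 m/s; V²/2g = 0.2021 m
Re = 3.06×10^5, ε/D = 0.00112 → f = 0.02120 (Swamee-Jain)
Major: h_f = f(L/D)·V²/2g = 0.02120·10051·0.2021 = 43.07 m
Minor: ΣK = 7.80; h_m = ΣK·V²/2g = 1.577 m
Total H_L = 43.07 + 1.577 = 44.64 m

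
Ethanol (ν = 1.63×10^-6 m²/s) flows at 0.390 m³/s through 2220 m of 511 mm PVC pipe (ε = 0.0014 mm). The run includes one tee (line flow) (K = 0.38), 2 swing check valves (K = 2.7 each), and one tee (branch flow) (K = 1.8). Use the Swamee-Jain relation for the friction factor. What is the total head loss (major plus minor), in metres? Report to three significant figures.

V = 4Q/(πD²) = 1.902 m/s; V²/2g = 0.1843 m
Re = 5.96×10^5, ε/D = 2.74×10^-6 → f = 0.01274 (Swamee-Jain)
Major: h_f = f(L/D)·V²/2g = 0.01274·4344·0.1843 = 10.20 m
Minor: ΣK = 7.58; h_m = ΣK·V²/2g = 1.397 m
Total H_L = 10.20 + 1.397 = 11.60 m

H_L ≈ 11.6 m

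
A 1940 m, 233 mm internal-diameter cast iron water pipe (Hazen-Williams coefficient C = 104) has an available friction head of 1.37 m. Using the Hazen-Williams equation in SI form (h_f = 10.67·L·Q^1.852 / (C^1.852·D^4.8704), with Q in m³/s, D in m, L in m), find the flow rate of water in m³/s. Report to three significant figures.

Q ≈ 0.0125 m³/s

Rearranging: Q = [h_f·C^1.852·D^4.8704 / (10.67·L)]^(1/1.852)
Q = [1.37·104^1.852·0.233^4.8704 / (10.67·1940)]^0.540 = 0.01249 m³/s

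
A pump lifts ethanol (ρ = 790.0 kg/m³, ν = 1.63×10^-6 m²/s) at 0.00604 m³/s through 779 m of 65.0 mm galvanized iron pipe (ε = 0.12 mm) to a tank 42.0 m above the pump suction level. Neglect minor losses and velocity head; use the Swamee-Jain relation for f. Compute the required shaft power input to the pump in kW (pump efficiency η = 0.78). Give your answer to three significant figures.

V = 4Q/(πD²) = 1.820 m/s; Re = 7.26×10^4; ε/D = 0.00185; f = 0.02552
h_f = f(L/D)V²/2g = 51.64 m
Total head H = z + h_f = 42.0 + 51.64 = 93.64 m
P_hyd = ρgQH = 790.0·9.81·0.00604·93.64 = 4.383 kW
P_shaft = P_hyd/η = 4.383/0.78 = 5.620 kW

P_shaft ≈ 5.62 kW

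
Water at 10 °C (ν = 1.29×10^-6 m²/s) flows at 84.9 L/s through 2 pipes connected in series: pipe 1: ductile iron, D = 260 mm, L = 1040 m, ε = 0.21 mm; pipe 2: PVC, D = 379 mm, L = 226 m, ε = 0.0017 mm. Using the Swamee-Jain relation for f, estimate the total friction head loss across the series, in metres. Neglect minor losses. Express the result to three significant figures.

H ≈ 10.6 m

Pipe 1: V = 1.599 m/s, Re = 3.22×10^5, ε/D = 8.08×10^-4, f = 0.01983, h_1 = f(L/D)V²/2g = 10.34 m
Pipe 2: V = 0.7526 m/s, Re = 2.21×10^5, ε/D = 4.49×10^-6, f = 0.01528, h_2 = f(L/D)V²/2g = 0.2630 m
Series → Q common, losses add: H = Σh = 10.60 m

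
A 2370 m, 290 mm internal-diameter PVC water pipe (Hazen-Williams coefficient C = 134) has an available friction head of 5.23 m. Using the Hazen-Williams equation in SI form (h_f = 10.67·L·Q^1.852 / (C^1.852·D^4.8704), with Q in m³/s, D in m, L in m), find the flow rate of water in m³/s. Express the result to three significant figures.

Q ≈ 0.0530 m³/s

Rearranging: Q = [h_f·C^1.852·D^4.8704 / (10.67·L)]^(1/1.852)
Q = [5.23·134^1.852·0.290^4.8704 / (10.67·2370)]^0.540 = 0.05295 m³/s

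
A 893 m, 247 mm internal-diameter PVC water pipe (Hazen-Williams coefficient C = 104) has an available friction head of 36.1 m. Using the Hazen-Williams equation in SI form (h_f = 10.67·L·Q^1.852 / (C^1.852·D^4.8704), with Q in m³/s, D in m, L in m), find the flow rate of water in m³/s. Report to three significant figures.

Rearranging: Q = [h_f·C^1.852·D^4.8704 / (10.67·L)]^(1/1.852)
Q = [36.1·104^1.852·0.247^4.8704 / (10.67·893)]^0.540 = 0.1295 m³/s

Q ≈ 0.130 m³/s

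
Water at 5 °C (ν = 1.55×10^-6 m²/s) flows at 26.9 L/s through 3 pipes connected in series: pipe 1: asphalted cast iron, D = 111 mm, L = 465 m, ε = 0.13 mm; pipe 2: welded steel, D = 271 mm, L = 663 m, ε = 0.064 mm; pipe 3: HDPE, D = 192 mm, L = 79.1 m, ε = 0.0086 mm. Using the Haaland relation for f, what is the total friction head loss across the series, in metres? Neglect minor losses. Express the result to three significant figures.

H ≈ 36.4 m

Pipe 1: V = 2.780 m/s, Re = 1.99×10^5, ε/D = 0.00117, f = 0.02158, h_1 = f(L/D)V²/2g = 35.60 m
Pipe 2: V = 0.4664 m/s, Re = 8.15×10^4, ε/D = 2.36×10^-4, f = 0.01956, h_2 = f(L/D)V²/2g = 0.5306 m
Pipe 3: V = 0.9291 m/s, Re = 1.15×10^5, ε/D = 4.48×10^-5, f = 0.01752, h_3 = f(L/D)V²/2g = 0.3175 m
Series → Q common, losses add: H = Σh = 36.45 m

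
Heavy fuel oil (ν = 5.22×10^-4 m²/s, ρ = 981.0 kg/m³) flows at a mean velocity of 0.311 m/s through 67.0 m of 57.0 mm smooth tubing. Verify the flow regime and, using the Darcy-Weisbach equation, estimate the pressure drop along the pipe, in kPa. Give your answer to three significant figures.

Re = VD/ν = 0.311·0.05700/5.22×10^-4 = 34.0 → laminar (Re < 2300)
f = 64/Re = 1.885
h_f = f(L/D)V²/(2g) = 1.885·(67.0/0.05700)·0.311²/(2·9.81) = 10.92 m
Δp = ρg·h_f = 981.0·9.81·10.92 = 105.1 kPa

Δp ≈ 105 kPa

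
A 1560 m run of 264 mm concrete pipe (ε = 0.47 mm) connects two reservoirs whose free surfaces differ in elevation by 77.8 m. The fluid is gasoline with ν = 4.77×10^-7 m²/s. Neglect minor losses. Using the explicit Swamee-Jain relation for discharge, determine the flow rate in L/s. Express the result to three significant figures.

Swamee-Jain (Type II): Q = -0.965·√(gD⁵h_f/L)·ln[ε/(3.7D) + √(3.17ν²L/(gD³h_f))]
√(gD⁵h_f/L) = √(9.81·0.264⁵·77.8/1560) = 0.02505
ε/(3.7D) = 4.81×10^-4; √(3.17ν²L/(gD³h_f)) = 8.95×10^-6
Q = -0.965·0.02505·ln(4.901×10^-4) = 0.1842 m³/s
Check: V = 3.37 m/s, Re = 1.86×10^6, f = 0.02287, h_f = 78.0 m ≈ 77.8 m ✓

Q ≈ 184 L/s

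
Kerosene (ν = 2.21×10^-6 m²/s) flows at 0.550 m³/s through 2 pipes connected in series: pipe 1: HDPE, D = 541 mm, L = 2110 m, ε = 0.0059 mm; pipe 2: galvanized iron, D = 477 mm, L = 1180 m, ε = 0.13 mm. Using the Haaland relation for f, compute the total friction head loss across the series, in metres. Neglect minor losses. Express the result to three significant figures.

Pipe 1: V = 2.393 m/s, Re = 5.86×10^5, ε/D = 1.09×10^-5, f = 0.01284, h_1 = f(L/D)V²/2g = 14.61 m
Pipe 2: V = 3.078 m/s, Re = 6.64×10^5, ε/D = 2.73×10^-4, f = 0.01565, h_2 = f(L/D)V²/2g = 18.69 m
Series → Q common, losses add: H = Σh = 33.30 m

H ≈ 33.3 m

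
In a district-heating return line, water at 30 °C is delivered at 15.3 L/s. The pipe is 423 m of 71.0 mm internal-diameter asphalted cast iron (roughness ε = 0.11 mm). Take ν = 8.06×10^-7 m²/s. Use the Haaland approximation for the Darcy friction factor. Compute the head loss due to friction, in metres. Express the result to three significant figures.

V = 4Q/(πD²) = 4·0.0153/(π·0.0710²) = 3.864 m/s
Re = VD/ν = 3.864·0.0710/8.06×10^-7 = 3.40×10^5 → turbulent
ε/D = 0.11/71.0 = 0.00155
Haaland: f = 0.02251
h_f = f(L/D)V²/(2g) = 0.02251·(423/0.0710)·3.864²/(2·9.81) = 102.1 m

h_f ≈ 102 m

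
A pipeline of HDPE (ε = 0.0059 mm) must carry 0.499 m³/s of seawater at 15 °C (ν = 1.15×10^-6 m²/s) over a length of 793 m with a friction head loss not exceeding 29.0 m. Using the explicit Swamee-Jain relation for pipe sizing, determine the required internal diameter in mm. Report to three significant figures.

D ≈ 366 mm

Swamee-Jain (Type III): D = 0.66·[ε^1.25·(LQ²/(gh_f))^4.75 + ν·Q^9.4·(L/(gh_f))^5.2]^0.04
LQ²/(gh_f) = 0.6941; L/(gh_f) = 2.787
Term 1 = ε^1.25·(…)^4.75 = 5.13×10^-8; Term 2 = ν·Q^9.4·(…)^5.2 = 3.45×10^-7
D = 0.66·(5.13×10^-8 + 3.45×10^-7)^0.04 = 0.3660 m = 366 mm
Check: V = 4.74 m/s, Re = 1.51×10^6, f = 0.01134, h_f = 28.2 m ≈ 29.0 m ✓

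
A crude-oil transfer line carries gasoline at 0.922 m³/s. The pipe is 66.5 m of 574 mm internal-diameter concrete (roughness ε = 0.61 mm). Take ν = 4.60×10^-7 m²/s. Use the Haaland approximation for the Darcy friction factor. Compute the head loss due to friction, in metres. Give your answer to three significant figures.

h_f ≈ 1.50 m

V = 4Q/(πD²) = 4·0.922/(π·0.574²) = 3.563 m/s
Re = VD/ν = 3.563·0.574/4.60×10^-7 = 4.45×10^6 → turbulent
ε/D = 0.61/574 = 0.00106
Haaland: f = 0.02003
h_f = f(L/D)V²/(2g) = 0.02003·(66.5/0.574)·3.563²/(2·9.81) = 1.501 m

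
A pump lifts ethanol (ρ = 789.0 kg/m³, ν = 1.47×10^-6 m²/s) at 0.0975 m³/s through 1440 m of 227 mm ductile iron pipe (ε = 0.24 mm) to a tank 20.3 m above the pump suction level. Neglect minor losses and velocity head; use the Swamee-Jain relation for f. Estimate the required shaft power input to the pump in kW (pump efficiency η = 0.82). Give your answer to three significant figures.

P_shaft ≈ 54.6 kW

V = 4Q/(πD²) = 2.409 m/s; Re = 3.72×10^5; ε/D = 0.00106; f = 0.02080
h_f = f(L/D)V²/2g = 39.04 m
Total head H = z + h_f = 20.3 + 39.04 = 59.34 m
P_hyd = ρgQH = 789.0·9.81·0.0975·59.34 = 44.78 kW
P_shaft = P_hyd/η = 44.78/0.82 = 54.61 kW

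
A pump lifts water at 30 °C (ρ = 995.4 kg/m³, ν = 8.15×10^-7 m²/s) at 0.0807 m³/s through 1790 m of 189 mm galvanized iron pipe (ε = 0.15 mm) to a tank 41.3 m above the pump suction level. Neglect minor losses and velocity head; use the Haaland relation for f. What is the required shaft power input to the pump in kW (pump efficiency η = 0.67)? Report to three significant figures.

V = 4Q/(πD²) = 2.876 m/s; Re = 6.67×10^5; ε/D = 7.94×10^-4; f = 0.01908
h_f = f(L/D)V²/2g = 76.20 m
Total head H = z + h_f = 41.3 + 76.20 = 117.5 m
P_hyd = ρgQH = 995.4·9.81·0.0807·117.5 = 92.59 kW
P_shaft = P_hyd/η = 92.59/0.67 = 138.2 kW

P_shaft ≈ 138 kW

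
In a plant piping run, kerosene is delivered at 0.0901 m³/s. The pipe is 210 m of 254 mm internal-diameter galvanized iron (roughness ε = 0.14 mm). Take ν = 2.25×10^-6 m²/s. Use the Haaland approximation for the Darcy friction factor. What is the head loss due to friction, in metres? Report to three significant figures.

V = 4Q/(πD²) = 4·0.0901/(π·0.254²) = 1.778 m/s
Re = VD/ν = 1.778·0.254/2.25×10^-6 = 2.01×10^5 → turbulent
ε/D = 0.14/254 = 5.51×10^-4
Haaland: f = 0.01890
h_f = f(L/D)V²/(2g) = 0.01890·(210/0.254)·1.778²/(2·9.81) = 2.518 m

h_f ≈ 2.52 m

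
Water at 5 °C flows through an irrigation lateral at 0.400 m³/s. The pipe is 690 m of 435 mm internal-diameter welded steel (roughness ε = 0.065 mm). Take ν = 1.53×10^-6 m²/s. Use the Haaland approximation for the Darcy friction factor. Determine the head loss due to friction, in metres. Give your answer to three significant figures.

h_f ≈ 8.35 m

V = 4Q/(πD²) = 4·0.400/(π·0.435²) = 2.691 m/s
Re = VD/ν = 2.691·0.435/1.53×10^-6 = 7.65×10^5 → turbulent
ε/D = 0.065/435 = 1.49×10^-4
Haaland: f = 0.01426
h_f = f(L/D)V²/(2g) = 0.01426·(690/0.435)·2.691²/(2·9.81) = 8.353 m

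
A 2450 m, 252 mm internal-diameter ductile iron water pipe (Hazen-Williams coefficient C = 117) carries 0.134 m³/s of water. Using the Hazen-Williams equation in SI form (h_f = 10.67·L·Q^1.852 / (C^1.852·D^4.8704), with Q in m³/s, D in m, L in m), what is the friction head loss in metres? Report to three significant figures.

h_f ≈ 76.9 m

h_f = 10.67·2450·0.134^1.852 / (117^1.852·0.252^4.8704) = 76.89 m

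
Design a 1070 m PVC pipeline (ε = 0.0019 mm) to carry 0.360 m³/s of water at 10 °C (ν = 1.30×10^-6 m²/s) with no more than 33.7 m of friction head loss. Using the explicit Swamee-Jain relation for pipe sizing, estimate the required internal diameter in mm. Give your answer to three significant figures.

D ≈ 334 mm

Swamee-Jain (Type III): D = 0.66·[ε^1.25·(LQ²/(gh_f))^4.75 + ν·Q^9.4·(L/(gh_f))^5.2]^0.04
LQ²/(gh_f) = 0.4195; L/(gh_f) = 3.237
Term 1 = ε^1.25·(…)^4.75 = 1.14×10^-9; Term 2 = ν·Q^9.4·(…)^5.2 = 3.94×10^-8
D = 0.66·(1.14×10^-9 + 3.94×10^-8)^0.04 = 0.3341 m = 334 mm
Check: V = 4.11 m/s, Re = 1.06×10^6, f = 0.01165, h_f = 32.1 m ≈ 33.7 m ✓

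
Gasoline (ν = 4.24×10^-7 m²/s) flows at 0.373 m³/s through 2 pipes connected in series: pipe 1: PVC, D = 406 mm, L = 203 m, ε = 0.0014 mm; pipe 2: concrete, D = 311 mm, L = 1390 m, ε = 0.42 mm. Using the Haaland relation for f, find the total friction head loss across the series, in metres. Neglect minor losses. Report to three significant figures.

Pipe 1: V = 2.881 m/s, Re = 2.76×10^6, ε/D = 3.45×10^-6, f = 0.009955, h_1 = f(L/D)V²/2g = 2.106 m
Pipe 2: V = 4.910 m/s, Re = 3.60×10^6, ε/D = 0.00135, f = 0.02126, h_2 = f(L/D)V²/2g = 116.7 m
Series → Q common, losses add: H = Σh = 118.9 m

H ≈ 119 m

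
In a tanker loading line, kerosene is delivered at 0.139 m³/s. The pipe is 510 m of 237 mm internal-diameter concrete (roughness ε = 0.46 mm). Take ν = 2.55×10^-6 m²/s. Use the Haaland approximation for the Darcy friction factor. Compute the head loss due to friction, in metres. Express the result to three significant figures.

h_f ≈ 26.0 m

V = 4Q/(πD²) = 4·0.139/(π·0.237²) = 3.151 m/s
Re = VD/ν = 3.151·0.237/2.55×10^-6 = 2.93×10^5 → turbulent
ε/D = 0.46/237 = 0.00194
Haaland: f = 0.02384
h_f = f(L/D)V²/(2g) = 0.02384·(510/0.237)·3.151²/(2·9.81) = 25.95 m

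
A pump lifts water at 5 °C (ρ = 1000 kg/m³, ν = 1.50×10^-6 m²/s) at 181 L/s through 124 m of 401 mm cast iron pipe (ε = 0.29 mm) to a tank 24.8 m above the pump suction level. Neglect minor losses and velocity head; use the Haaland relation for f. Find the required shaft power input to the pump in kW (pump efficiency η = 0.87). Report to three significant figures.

P_shaft ≈ 51.9 kW

V = 4Q/(πD²) = 1.433 m/s; Re = 3.83×10^5; ε/D = 7.23×10^-4; f = 0.01905
h_f = f(L/D)V²/2g = 0.6167 m
Total head H = z + h_f = 24.8 + 0.6167 = 25.42 m
P_hyd = ρgQH = 1000·9.81·0.181·25.42 = 45.13 kW
P_shaft = P_hyd/η = 45.13/0.87 = 51.87 kW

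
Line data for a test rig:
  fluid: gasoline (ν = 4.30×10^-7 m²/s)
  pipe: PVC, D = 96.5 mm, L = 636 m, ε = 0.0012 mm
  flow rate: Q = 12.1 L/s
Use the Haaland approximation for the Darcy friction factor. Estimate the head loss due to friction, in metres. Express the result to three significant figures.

V = 4Q/(πD²) = 4·0.0121/(π·0.0965²) = 1.654 m/s
Re = VD/ν = 1.654·0.0965/4.30×10^-7 = 3.71×10^5 → turbulent
ε/D = 0.0012/96.5 = 1.24×10^-5
Haaland: f = 0.01390
h_f = f(L/D)V²/(2g) = 0.01390·(636/0.0965)·1.654²/(2·9.81) = 12.78 m

h_f ≈ 12.8 m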